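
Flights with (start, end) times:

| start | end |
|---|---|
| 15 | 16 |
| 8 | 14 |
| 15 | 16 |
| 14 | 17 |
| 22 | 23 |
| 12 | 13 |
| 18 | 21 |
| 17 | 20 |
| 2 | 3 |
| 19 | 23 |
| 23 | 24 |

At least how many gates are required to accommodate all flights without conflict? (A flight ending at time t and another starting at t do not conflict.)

Events (time:±→running): 2:+→1 3:-→0 8:+→1 12:+→2 13:-→1 14:-→0 14:+→1 15:+→2 15:+→3 … peak 3.

3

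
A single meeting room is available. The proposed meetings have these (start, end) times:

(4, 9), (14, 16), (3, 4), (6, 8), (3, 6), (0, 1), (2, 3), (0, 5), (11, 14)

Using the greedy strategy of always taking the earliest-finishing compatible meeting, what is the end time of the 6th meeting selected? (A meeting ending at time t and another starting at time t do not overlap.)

By end time: (0,1), (2,3), (3,4), (0,5), (3,6), (6,8), (4,9), (11,14), (14,16).
Pick (0,1); next start ≥ 1 → (2,3); next start ≥ 3 → (3,4); next start ≥ 4 → (6,8); next start ≥ 8 → (11,14); next start ≥ 14 → (14,16).
Selected: (0,1) (2,3) (3,4) (6,8) (11,14) (14,16)

16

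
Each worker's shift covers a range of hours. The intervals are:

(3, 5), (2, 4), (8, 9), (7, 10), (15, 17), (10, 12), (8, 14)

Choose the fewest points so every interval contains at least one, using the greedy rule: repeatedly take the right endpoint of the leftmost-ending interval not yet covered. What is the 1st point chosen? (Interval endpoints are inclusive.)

Sort by right endpoint; whenever an interval is uncovered, place a point at its right end.
Sorted: [2,4] [3,5] [8,9] [7,10] [10,12] [8,14] [15,17]
{[2,4],[3,5]} hit by 4; {[8,9],[7,10]} hit by 9; {[10,12],[8,14]} hit by 12; {[15,17]} hit by 17.
Points: 4, 9, 12, 17 (4 total).

4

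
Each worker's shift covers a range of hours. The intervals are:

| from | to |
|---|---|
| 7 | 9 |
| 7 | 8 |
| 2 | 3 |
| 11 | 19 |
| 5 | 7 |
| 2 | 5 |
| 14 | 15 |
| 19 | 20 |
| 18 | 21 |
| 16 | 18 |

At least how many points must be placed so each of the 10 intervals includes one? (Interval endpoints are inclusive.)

By right end: [2,3]  [2,5]  [5,7]  [7,8]  [7,9]  [14,15]  [16,18]  [11,19]  [19,20]  [18,21]
[2,3] uncovered → point at 3; [5,7] uncovered → point at 7; [14,15] uncovered → point at 15; [16,18] uncovered → point at 18; [19,20] uncovered → point at 20.
Points: 3, 7, 15, 18, 20 (5 total).

5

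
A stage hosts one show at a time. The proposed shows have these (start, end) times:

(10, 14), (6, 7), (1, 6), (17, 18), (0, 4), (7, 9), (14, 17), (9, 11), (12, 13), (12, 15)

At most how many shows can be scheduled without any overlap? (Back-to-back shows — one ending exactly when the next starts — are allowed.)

Sort by end time and greedily take each interval whose start is ≥ the last chosen end.
Sorted by end: (0,4)  (1,6)  (6,7)  (7,9)  (9,11)  (12,13)  (10,14)  (12,15)  (14,17)  (17,18)
take (0,4); take (6,7); take (7,9); take (9,11); take (12,13); take (14,17); take (17,18).
Selected 7 shows.

7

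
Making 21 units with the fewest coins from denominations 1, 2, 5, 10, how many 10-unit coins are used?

Greedy: take as many of the largest coin as possible, then repeat with the remainder.
21 − 2×10→1 − 1×1→0
Count of 10: 2

2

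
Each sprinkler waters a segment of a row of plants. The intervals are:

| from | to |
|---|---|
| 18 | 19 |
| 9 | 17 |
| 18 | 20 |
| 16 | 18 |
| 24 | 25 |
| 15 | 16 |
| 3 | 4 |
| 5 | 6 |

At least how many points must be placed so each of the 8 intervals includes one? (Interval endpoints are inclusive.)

Sort by right endpoint; whenever an interval is uncovered, place a point at its right end.
By right end: [3,4]  [5,6]  [15,16]  [9,17]  [16,18]  [18,19]  [18,20]  [24,25]
[3,4] uncovered → point at 4; [5,6] uncovered → point at 6; [15,16] uncovered → point at 16; [18,19] uncovered → point at 19; [24,25] uncovered → point at 25.
Points: 4, 6, 16, 19, 25 (5 total).

5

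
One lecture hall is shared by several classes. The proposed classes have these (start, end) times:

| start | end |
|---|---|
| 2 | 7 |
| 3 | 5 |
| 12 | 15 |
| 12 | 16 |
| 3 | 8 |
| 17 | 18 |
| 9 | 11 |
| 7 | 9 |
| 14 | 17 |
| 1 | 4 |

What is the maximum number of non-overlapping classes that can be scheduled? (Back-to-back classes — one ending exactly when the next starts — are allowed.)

5

By end time: (1,4), (3,5), (2,7), (3,8), (7,9), (9,11), (12,15), (12,16), (14,17), (17,18).
Pick (1,4); next start ≥ 4 → (7,9); next start ≥ 9 → (9,11); next start ≥ 11 → (12,15); next start ≥ 15 → (17,18).
Selected 5 classes.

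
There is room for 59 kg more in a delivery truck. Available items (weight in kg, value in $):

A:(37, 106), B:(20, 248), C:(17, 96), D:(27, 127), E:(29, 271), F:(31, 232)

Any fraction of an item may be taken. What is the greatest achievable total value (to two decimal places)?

Sort by value per unit weight and fill in that order.
Order: B (248/20=12.40) > E (271/29=9.34) > F (232/31=7.48) > C (96/17=5.65) > D (127/27=4.70) > A (106/37=2.86)
Fill: take B (20 @ 248) → take E (29 @ 271) → take 10/31 of F → 74.84; 59/59 used.
Total value = 593.84

593.84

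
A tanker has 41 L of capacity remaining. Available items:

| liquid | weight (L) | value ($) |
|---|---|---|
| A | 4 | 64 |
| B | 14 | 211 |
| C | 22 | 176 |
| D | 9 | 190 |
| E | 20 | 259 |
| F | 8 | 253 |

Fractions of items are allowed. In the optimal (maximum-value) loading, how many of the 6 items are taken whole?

4

Ratios (sorted): F 31.62, D 21.11, A 16.00, B 15.07, E 12.95, C 8.00
take F (8 @ 253); take D (9 @ 190); take A (4 @ 64); take B (14 @ 211); take 6/20 of E → 77.70. Capacity used 41/41.
4 item(s) taken whole; one partial (take 6/20 of E).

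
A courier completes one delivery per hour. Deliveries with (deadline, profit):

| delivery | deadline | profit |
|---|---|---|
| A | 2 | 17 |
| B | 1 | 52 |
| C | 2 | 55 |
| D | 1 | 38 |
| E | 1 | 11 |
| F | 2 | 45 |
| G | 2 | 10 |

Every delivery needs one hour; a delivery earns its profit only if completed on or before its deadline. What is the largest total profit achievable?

107

Sort by profit descending; place each in the latest free slot ≤ its deadline.
By profit: C(d2,55), B(d1,52), F(d2,45), D(d1,38), A(d2,17), E(d1,11), G(d2,10)
C→slot 2; B→slot 1; F skipped; D skipped; A skipped; E skipped; G skipped.
Profit = 52 + 55 = 107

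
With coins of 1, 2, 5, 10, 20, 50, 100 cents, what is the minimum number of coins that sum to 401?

5

401 = 4×100 + 1×1
Total coins = 4 + 1 = 5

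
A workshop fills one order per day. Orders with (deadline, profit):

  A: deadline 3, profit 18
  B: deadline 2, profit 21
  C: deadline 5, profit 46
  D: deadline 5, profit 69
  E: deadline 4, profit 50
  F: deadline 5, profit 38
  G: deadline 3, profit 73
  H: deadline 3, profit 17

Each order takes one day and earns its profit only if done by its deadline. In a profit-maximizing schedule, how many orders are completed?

Sort by profit descending; place each in the latest free slot ≤ its deadline.
Profit order: G=73 D=69 E=50 C=46 F=38 B=21 A=18 H=17
Assign: G→slot 3, D→slot 5, E→slot 4, C→slot 2, F→slot 1, B skipped, A skipped, H skipped.
Slots: [1:F] [2:C] [3:G] [4:E] [5:D]
5 of 8 scheduled.

5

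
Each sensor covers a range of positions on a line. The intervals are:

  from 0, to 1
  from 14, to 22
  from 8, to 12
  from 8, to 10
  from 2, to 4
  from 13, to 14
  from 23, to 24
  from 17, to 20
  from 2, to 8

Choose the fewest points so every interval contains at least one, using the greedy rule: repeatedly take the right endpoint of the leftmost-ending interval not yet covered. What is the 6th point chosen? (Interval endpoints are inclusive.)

By right end: [0,1]  [2,4]  [2,8]  [8,10]  [8,12]  [13,14]  [17,20]  [14,22]  [23,24]
[0,1] uncovered → point at 1; [2,4] uncovered → point at 4; [8,10] uncovered → point at 10; [13,14] uncovered → point at 14; [17,20] uncovered → point at 20; [23,24] uncovered → point at 24.
Points: 1, 4, 10, 14, 20, 24 (6 total).

24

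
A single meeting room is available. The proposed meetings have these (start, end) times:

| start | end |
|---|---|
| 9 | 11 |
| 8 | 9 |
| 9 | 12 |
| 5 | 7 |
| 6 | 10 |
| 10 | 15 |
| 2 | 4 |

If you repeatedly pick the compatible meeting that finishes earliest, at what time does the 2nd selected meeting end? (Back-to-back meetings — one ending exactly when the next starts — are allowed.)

Order by finish time; keep every interval that doesn't clash with the previous kept one.
Sorted by end: (2,4)  (5,7)  (8,9)  (6,10)  (9,11)  (9,12)  (10,15)
take (2,4); take (5,7); take (8,9); take (9,11); skip (9,12).
Selected: (2,4) (5,7) (8,9) (9,11)

7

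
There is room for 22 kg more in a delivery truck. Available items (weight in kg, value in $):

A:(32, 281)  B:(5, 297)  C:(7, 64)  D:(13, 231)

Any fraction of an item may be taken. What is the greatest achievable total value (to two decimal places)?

Greedy by value/weight ratio, highest first.
Order: B (297/5=59.40) > D (231/13=17.77) > C (64/7=9.14) > A (281/32=8.78)
Fill: take B (5 @ 297) → take D (13 @ 231) → take 4/7 of C → 36.57; 22/22 used.
Total value = 564.57

564.57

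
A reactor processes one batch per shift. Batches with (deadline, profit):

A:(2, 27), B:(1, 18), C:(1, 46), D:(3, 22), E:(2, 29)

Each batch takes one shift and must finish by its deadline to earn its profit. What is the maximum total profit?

Profit order: C=46 E=29 A=27 D=22 B=18
Assign: C→slot 1, E→slot 2, A skipped, D→slot 3, B skipped.
Slots: [1:C] [2:E] [3:D]
Profit = 46 + 29 + 22 = 97

97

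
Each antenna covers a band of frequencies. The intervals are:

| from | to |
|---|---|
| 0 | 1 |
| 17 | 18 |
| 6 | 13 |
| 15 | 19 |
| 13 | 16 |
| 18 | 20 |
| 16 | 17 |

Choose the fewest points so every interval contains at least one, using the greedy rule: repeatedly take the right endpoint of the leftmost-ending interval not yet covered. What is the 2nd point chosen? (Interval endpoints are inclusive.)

Sort by right endpoint; whenever an interval is uncovered, place a point at its right end.
By right end: [0,1]  [6,13]  [13,16]  [16,17]  [17,18]  [15,19]  [18,20]
[0,1] uncovered → point at 1; [6,13] uncovered → point at 13; [16,17] uncovered → point at 17; [18,20] uncovered → point at 20.
Points: 1, 13, 17, 20 (4 total).

13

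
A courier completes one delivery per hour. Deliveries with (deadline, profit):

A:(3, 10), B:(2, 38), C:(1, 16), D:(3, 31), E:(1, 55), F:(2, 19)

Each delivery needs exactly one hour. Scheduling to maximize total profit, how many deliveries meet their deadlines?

By profit: E(d1,55), B(d2,38), D(d3,31), F(d2,19), C(d1,16), A(d3,10)
E→slot 1; B→slot 2; D→slot 3; F skipped; C skipped; A skipped.
3 of 6 scheduled.

3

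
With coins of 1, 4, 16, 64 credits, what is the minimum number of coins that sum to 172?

Use the largest denomination that fits, subtract, and repeat.
172 − 2×64→44 − 2×16→12 − 3×4→0
Total coins = 2 + 2 + 3 = 7

7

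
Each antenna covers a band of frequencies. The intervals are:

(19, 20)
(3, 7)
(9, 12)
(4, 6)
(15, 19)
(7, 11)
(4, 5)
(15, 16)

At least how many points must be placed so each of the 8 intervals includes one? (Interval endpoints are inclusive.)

Sort by right endpoint; whenever an interval is uncovered, place a point at its right end.
Sorted: [4,5] [4,6] [3,7] [7,11] [9,12] [15,16] [15,19] [19,20]
{[4,5],[4,6],[3,7]} hit by 5; {[7,11],[9,12]} hit by 11; {[15,16],[15,19]} hit by 16; {[19,20]} hit by 20.
Points: 5, 11, 16, 20 (4 total).

4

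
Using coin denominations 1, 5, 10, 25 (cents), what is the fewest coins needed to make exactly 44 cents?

44 = 1×25 + 1×10 + 1×5 + 4×1
Total coins = 1 + 1 + 1 + 4 = 7

7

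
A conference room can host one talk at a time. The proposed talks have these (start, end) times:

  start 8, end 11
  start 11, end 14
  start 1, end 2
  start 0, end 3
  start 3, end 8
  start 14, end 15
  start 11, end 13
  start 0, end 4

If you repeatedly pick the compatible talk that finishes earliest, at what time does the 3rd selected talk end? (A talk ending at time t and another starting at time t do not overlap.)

11

By end time: (1,2), (0,3), (0,4), (3,8), (8,11), (11,13), (11,14), (14,15).
Pick (1,2); next start ≥ 2 → (3,8); next start ≥ 8 → (8,11); next start ≥ 11 → (11,13); next start ≥ 13 → (14,15).
Selected: (1,2) (3,8) (8,11) (11,13) (14,15)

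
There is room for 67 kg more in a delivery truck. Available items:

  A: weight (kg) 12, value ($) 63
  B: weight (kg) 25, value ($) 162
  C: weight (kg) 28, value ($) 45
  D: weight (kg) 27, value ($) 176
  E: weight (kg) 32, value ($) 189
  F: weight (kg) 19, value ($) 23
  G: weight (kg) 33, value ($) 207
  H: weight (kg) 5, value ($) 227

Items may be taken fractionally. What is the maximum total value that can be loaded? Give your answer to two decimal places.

627.73

Sort by value per unit weight and fill in that order.
Ratios (sorted): H 45.40, D 6.52, B 6.48, G 6.27, E 5.91, A 5.25, C 1.61, F 1.21
take H (5 @ 227); take D (27 @ 176); take B (25 @ 162); take 10/33 of G → 62.73. Capacity used 67/67.
Total value = 627.73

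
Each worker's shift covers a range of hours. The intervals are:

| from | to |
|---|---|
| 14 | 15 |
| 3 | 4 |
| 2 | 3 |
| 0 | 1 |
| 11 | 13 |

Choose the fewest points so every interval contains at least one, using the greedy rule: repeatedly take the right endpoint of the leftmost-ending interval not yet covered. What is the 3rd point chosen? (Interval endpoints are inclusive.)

Process intervals by earliest right end; each time one isn't hit yet, stab at its right endpoint.
Sorted: [0,1] [2,3] [3,4] [11,13] [14,15]
{[0,1]} hit by 1; {[2,3],[3,4]} hit by 3; {[11,13]} hit by 13; {[14,15]} hit by 15.
Points: 1, 3, 13, 15 (4 total).

13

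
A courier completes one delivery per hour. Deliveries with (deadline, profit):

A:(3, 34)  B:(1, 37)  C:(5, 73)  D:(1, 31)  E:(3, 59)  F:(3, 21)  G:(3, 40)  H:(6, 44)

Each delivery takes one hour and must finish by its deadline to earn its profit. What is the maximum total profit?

253

Take jobs in profit order; each goes to the latest open slot no later than its deadline.
Profit order: C=73 E=59 H=44 G=40 B=37 A=34 D=31 F=21
Assign: C→slot 5, E→slot 3, H→slot 6, G→slot 2, B→slot 1, A skipped, D skipped, F skipped.
Slots: [1:B] [2:G] [3:E] [5:C] [6:H]
Profit = 37 + 40 + 59 + 73 + 44 = 253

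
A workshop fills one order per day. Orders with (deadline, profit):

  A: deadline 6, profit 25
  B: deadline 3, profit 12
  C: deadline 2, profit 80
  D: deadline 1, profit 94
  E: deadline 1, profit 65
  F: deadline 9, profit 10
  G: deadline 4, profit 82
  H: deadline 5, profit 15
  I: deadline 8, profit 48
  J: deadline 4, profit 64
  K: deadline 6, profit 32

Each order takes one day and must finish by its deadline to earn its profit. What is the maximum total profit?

435

Profit order: D=94 G=82 C=80 E=65 J=64 I=48 K=32 A=25 H=15 B=12 F=10
Assign: D→slot 1, G→slot 4, C→slot 2, E skipped, J→slot 3, I→slot 8, K→slot 6, A→slot 5, H skipped, B skipped, F→slot 9.
Slots: [1:D] [2:C] [3:J] [4:G] [5:A] [6:K] [8:I] [9:F]
Profit = 94 + 80 + 64 + 82 + 25 + 32 + 48 + 10 = 435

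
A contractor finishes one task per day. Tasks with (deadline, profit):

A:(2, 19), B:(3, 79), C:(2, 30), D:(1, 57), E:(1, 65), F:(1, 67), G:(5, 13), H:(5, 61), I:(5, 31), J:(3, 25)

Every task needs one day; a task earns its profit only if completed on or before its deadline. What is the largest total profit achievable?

268

Take jobs in profit order; each goes to the latest open slot no later than its deadline.
By profit: B(d3,79), F(d1,67), E(d1,65), H(d5,61), D(d1,57), I(d5,31), C(d2,30), J(d3,25), A(d2,19), G(d5,13)
B→slot 3; F→slot 1; E skipped; H→slot 5; D skipped; I→slot 4; C→slot 2; J skipped; A skipped; G skipped.
Profit = 67 + 30 + 79 + 31 + 61 = 268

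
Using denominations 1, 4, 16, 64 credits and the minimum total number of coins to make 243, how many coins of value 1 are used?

243 − 3×64→51 − 3×16→3 − 3×1→0
Count of 1: 3

3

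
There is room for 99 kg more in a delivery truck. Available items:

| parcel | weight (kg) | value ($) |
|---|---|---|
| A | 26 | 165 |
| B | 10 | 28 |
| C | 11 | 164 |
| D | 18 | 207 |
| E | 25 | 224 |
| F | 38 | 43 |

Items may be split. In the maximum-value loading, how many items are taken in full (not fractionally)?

Greedy by value/weight ratio, highest first.
Ratios (sorted): C 14.91, D 11.50, E 8.96, A 6.35, B 2.80, F 1.13
take C (11 @ 164); take D (18 @ 207); take E (25 @ 224); take A (26 @ 165); take B (10 @ 28); take 9/38 of F → 10.18. Capacity used 99/99.
5 item(s) taken whole; one partial (take 9/38 of F).

5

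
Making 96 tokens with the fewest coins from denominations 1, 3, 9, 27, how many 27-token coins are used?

3

Greedy: take as many of the largest coin as possible, then repeat with the remainder.
96 = 3×27 + 1×9 + 2×3
Count of 27: 3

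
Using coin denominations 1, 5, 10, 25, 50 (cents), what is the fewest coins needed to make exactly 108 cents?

6

Use the largest denomination that fits, subtract, and repeat.
108 − 2×50→8 − 1×5→3 − 3×1→0
Total coins = 2 + 1 + 3 = 6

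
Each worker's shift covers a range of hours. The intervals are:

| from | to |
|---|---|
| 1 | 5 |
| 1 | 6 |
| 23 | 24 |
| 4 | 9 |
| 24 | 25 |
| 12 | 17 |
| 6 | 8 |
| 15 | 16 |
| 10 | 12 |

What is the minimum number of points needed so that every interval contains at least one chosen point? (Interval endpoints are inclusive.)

Process intervals by earliest right end; each time one isn't hit yet, stab at its right endpoint.
Sorted: [1,5] [1,6] [6,8] [4,9] [10,12] [15,16] [12,17] [23,24] [24,25]
{[1,5],[1,6]} hit by 5; {[6,8],[4,9]} hit by 8; {[10,12]} hit by 12; {[15,16],[12,17]} hit by 16; {[23,24],[24,25]} hit by 24.
Points: 5, 8, 12, 16, 24 (5 total).

5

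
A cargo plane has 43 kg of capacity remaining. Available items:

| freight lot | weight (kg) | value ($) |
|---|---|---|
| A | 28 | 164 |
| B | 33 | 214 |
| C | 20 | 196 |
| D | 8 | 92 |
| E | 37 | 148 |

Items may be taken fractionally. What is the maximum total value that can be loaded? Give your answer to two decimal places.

Ratios (sorted): D 11.50, C 9.80, B 6.48, A 5.86, E 4.00
take D (8 @ 92); take C (20 @ 196); take 15/33 of B → 97.27. Capacity used 43/43.
Total value = 385.27

385.27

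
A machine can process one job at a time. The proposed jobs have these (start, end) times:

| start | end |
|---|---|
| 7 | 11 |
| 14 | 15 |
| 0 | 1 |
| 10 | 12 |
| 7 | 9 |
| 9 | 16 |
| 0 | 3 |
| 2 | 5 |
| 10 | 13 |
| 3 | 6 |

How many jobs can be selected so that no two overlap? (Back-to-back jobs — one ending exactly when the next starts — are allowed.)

5

Greedy by earliest finish: after sorting by end time, pick each interval compatible with the last pick.
By end time: (0,1), (0,3), (2,5), (3,6), (7,9), (7,11), (10,12), (10,13), (14,15), (9,16).
Pick (0,1); next start ≥ 1 → (2,5); next start ≥ 5 → (7,9); next start ≥ 9 → (10,12); next start ≥ 12 → (14,15).
Selected 5 jobs.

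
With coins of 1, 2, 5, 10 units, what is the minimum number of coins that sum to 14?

3

Greedy: take as many of the largest coin as possible, then repeat with the remainder.
14 = 1×10 + 2×2
Total coins = 1 + 2 = 3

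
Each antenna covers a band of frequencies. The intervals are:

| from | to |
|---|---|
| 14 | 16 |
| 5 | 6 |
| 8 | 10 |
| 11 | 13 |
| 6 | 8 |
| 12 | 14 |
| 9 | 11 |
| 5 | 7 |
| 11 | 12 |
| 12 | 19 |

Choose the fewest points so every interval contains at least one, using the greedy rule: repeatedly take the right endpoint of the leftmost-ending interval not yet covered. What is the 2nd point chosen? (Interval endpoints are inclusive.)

10

Process intervals by earliest right end; each time one isn't hit yet, stab at its right endpoint.
Sorted: [5,6] [5,7] [6,8] [8,10] [9,11] [11,12] [11,13] [12,14] [14,16] [12,19]
{[5,6],[5,7],[6,8]} hit by 6; {[8,10],[9,11]} hit by 10; {[11,12],[11,13],[12,14]} hit by 12; {[14,16],[12,19]} hit by 16.
Points: 6, 10, 12, 16 (4 total).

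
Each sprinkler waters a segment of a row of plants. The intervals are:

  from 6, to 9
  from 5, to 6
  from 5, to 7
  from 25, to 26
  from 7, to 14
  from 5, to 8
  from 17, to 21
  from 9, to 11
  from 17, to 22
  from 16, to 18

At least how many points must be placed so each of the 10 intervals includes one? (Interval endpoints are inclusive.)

By right end: [5,6]  [5,7]  [5,8]  [6,9]  [9,11]  [7,14]  [16,18]  [17,21]  [17,22]  [25,26]
[5,6] uncovered → point at 6; [9,11] uncovered → point at 11; [16,18] uncovered → point at 18; [25,26] uncovered → point at 26.
Points: 6, 11, 18, 26 (4 total).

4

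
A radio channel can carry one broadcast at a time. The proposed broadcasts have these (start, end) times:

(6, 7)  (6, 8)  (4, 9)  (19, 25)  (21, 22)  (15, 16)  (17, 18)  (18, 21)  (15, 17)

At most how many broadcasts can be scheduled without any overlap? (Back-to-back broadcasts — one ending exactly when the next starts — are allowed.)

5

Sort by end time and greedily take each interval whose start is ≥ the last chosen end.
By end time: (6,7), (6,8), (4,9), (15,16), (15,17), (17,18), (18,21), (21,22), (19,25).
Pick (6,7); next start ≥ 7 → (15,16); next start ≥ 16 → (17,18); next start ≥ 18 → (18,21); next start ≥ 21 → (21,22).
Selected 5 broadcasts.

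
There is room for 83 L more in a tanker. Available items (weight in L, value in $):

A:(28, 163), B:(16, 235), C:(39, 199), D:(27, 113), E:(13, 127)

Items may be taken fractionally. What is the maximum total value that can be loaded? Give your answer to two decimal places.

657.67

Sort by value per unit weight and fill in that order.
Ratios (sorted): B 14.69, E 9.77, A 5.82, C 5.10, D 4.19
take B (16 @ 235); take E (13 @ 127); take A (28 @ 163); take 26/39 of C → 132.67. Capacity used 83/83.
Total value = 657.67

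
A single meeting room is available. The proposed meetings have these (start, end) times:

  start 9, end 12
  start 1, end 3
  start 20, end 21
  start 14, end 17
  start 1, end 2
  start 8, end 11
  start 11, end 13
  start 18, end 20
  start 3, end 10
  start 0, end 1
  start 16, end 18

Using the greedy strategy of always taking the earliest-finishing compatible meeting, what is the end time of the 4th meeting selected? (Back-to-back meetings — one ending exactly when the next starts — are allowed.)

By end time: (0,1), (1,2), (1,3), (3,10), (8,11), (9,12), (11,13), (14,17), (16,18), (18,20), (20,21).
Pick (0,1); next start ≥ 1 → (1,2); next start ≥ 2 → (3,10); next start ≥ 10 → (11,13); next start ≥ 13 → (14,17); next start ≥ 17 → (18,20); next start ≥ 20 → (20,21).
Selected: (0,1) (1,2) (3,10) (11,13) (14,17) (18,20) (20,21)

13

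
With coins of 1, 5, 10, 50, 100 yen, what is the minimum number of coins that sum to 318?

8

Use the largest denomination that fits, subtract, and repeat.
318 = 3×100 + 1×10 + 1×5 + 3×1
Total coins = 3 + 1 + 1 + 3 = 8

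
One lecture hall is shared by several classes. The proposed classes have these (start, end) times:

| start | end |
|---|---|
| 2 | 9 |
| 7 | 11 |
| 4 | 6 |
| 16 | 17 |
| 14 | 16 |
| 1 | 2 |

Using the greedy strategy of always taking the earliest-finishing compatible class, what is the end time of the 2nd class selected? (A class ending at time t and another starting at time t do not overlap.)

By end time: (1,2), (4,6), (2,9), (7,11), (14,16), (16,17).
Pick (1,2); next start ≥ 2 → (4,6); next start ≥ 6 → (7,11); next start ≥ 11 → (14,16); next start ≥ 16 → (16,17).
Selected: (1,2) (4,6) (7,11) (14,16) (16,17)

6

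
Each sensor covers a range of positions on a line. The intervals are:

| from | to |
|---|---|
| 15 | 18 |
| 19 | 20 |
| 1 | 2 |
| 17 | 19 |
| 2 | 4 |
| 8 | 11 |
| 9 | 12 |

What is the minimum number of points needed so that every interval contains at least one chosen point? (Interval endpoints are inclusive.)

4

Sort by right endpoint; whenever an interval is uncovered, place a point at its right end.
By right end: [1,2]  [2,4]  [8,11]  [9,12]  [15,18]  [17,19]  [19,20]
[1,2] uncovered → point at 2; [8,11] uncovered → point at 11; [15,18] uncovered → point at 18; [19,20] uncovered → point at 20.
Points: 2, 11, 18, 20 (4 total).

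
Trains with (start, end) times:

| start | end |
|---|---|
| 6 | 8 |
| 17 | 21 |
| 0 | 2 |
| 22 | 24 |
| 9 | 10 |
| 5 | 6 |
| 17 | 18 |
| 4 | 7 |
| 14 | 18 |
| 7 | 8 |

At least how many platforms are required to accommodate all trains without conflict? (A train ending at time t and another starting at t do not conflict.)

3

starts: [0, 4, 5, 6, 7, 9, 14, 17, 17, 22]
ends:   [2, 6, 7, 8, 8, 10, 18, 18, 21, 24]
s0→1 e2→0 s4→1 s5→2 e6→1 s6→2 e7→1 s7→2 e8→1 e8→0 s9→1 e10→0 s14→1 s17→2 s17→3  — peak 3.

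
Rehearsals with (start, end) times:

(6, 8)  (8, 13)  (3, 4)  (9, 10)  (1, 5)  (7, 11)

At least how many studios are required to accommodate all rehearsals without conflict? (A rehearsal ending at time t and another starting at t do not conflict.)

Events (time:±→running): 1:+→1 3:+→2 4:-→1 5:-→0 6:+→1 7:+→2 8:-→1 8:+→2 9:+→3 … peak 3.

3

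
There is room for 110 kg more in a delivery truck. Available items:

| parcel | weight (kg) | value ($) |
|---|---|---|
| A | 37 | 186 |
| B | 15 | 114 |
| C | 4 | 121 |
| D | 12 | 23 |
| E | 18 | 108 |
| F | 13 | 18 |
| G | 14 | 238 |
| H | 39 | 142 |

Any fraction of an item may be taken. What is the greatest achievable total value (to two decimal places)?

847.10

Greedy by value/weight ratio, highest first.
Order: C (121/4=30.25) > G (238/14=17.00) > B (114/15=7.60) > E (108/18=6.00) > A (186/37=5.03) > H (142/39=3.64) > D (23/12=1.92) > F (18/13=1.38)
Fill: take C (4 @ 121) → take G (14 @ 238) → take B (15 @ 114) → take E (18 @ 108) → take A (37 @ 186) → take 22/39 of H → 80.10; 110/110 used.
Total value = 847.10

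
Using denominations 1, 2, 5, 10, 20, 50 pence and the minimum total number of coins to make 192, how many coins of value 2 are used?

1

192 − 3×50→42 − 2×20→2 − 1×2→0
Count of 2: 1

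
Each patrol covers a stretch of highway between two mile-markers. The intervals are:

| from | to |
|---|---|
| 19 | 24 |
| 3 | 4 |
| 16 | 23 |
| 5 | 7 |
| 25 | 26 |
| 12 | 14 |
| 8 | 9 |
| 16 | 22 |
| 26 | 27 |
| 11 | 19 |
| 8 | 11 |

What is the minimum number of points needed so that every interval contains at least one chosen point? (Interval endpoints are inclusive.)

6

By right end: [3,4]  [5,7]  [8,9]  [8,11]  [12,14]  [11,19]  [16,22]  [16,23]  [19,24]  [25,26]  [26,27]
[3,4] uncovered → point at 4; [5,7] uncovered → point at 7; [8,9] uncovered → point at 9; [12,14] uncovered → point at 14; [16,22] uncovered → point at 22; [25,26] uncovered → point at 26.
Points: 4, 7, 9, 14, 22, 26 (6 total).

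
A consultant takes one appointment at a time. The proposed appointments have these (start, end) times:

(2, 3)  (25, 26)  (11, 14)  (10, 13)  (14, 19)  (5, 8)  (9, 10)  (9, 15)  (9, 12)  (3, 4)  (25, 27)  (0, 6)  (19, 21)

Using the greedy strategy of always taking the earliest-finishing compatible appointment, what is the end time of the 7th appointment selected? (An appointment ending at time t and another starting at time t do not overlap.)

21

Greedy by earliest finish: after sorting by end time, pick each interval compatible with the last pick.
Sorted by end: (2,3)  (3,4)  (0,6)  (5,8)  (9,10)  (9,12)  (10,13)  (11,14)  (9,15)  (14,19)  (19,21)  (25,26)  (25,27)
take (2,3); take (3,4); take (5,8); take (9,10); take (10,13); skip (11,14); take (14,19); take (19,21); take (25,26); skip (25,27).
Selected: (2,3) (3,4) (5,8) (9,10) (10,13) (14,19) (19,21) (25,26)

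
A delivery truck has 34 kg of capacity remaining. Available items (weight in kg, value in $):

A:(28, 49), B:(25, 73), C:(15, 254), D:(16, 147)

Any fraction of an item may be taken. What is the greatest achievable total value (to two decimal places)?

409.76

Greedy by value/weight ratio, highest first.
Ratios (sorted): C 16.93, D 9.19, B 2.92, A 1.75
take C (15 @ 254); take D (16 @ 147); take 3/25 of B → 8.76. Capacity used 34/34.
Total value = 409.76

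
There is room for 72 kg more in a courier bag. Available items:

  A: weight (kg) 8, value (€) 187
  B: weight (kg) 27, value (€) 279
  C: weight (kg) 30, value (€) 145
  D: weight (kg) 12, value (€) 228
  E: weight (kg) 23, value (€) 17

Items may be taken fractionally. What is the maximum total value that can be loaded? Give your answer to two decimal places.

814.83

Order: A (187/8=23.38) > D (228/12=19.00) > B (279/27=10.33) > C (145/30=4.83) > E (17/23=0.74)
Fill: take A (8 @ 187) → take D (12 @ 228) → take B (27 @ 279) → take 25/30 of C → 120.83; 72/72 used.
Total value = 814.83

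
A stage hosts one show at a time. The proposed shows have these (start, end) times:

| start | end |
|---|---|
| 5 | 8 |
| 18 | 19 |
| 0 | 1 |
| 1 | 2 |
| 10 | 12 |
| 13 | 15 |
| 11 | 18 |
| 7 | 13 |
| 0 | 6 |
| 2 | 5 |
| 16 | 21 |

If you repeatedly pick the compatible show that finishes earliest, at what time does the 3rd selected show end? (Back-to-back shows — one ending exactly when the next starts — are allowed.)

By end time: (0,1), (1,2), (2,5), (0,6), (5,8), (10,12), (7,13), (13,15), (11,18), (18,19), (16,21).
Pick (0,1); next start ≥ 1 → (1,2); next start ≥ 2 → (2,5); next start ≥ 5 → (5,8); next start ≥ 8 → (10,12); next start ≥ 12 → (13,15); next start ≥ 15 → (18,19).
Selected: (0,1) (1,2) (2,5) (5,8) (10,12) (13,15) (18,19)

5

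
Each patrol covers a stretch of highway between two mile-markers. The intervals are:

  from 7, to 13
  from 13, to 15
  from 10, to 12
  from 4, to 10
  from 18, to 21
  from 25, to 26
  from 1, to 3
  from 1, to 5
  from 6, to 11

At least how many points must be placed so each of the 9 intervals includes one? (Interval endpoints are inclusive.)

Sort by right endpoint; whenever an interval is uncovered, place a point at its right end.
Sorted: [1,3] [1,5] [4,10] [6,11] [10,12] [7,13] [13,15] [18,21] [25,26]
{[1,3],[1,5]} hit by 3; {[4,10],[6,11],[10,12],[7,13]} hit by 10; {[13,15]} hit by 15; {[18,21]} hit by 21; {[25,26]} hit by 26.
Points: 3, 10, 15, 21, 26 (5 total).

5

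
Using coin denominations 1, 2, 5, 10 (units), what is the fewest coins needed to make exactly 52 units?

6

52 = 5×10 + 1×2
Total coins = 5 + 1 = 6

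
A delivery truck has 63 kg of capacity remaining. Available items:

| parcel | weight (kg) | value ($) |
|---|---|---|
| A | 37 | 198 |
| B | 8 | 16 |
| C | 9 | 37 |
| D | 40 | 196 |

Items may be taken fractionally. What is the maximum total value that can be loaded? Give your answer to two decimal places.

325.40

Order: A (198/37=5.35) > D (196/40=4.90) > C (37/9=4.11) > B (16/8=2.00)
Fill: take A (37 @ 198) → take 26/40 of D → 127.40; 63/63 used.
Total value = 325.40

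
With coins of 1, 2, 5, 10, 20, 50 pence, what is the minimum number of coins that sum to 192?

Use the largest denomination that fits, subtract, and repeat.
192 = 3×50 + 2×20 + 1×2
Total coins = 3 + 2 + 1 = 6

6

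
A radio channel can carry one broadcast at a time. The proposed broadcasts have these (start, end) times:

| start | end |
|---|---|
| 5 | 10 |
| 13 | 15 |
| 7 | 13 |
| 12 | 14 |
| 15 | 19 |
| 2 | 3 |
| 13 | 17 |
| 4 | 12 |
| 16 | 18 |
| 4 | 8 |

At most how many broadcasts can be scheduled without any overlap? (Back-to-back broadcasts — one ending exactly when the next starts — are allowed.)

Order by finish time; keep every interval that doesn't clash with the previous kept one.
Sorted by end: (2,3)  (4,8)  (5,10)  (4,12)  (7,13)  (12,14)  (13,15)  (13,17)  (16,18)  (15,19)
take (2,3); take (4,8); skip (7,13); take (12,14); take (16,18).
Selected 4 broadcasts.

4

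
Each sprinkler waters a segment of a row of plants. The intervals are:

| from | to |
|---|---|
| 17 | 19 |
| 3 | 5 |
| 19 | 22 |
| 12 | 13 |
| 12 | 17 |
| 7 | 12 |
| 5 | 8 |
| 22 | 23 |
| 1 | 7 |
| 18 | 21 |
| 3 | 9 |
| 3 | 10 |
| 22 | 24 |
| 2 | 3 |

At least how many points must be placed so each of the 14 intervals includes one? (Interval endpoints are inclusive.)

Sort by right endpoint; whenever an interval is uncovered, place a point at its right end.
Sorted: [2,3] [3,5] [1,7] [5,8] [3,9] [3,10] [7,12] [12,13] [12,17] [17,19] [18,21] [19,22] [22,23] [22,24]
{[2,3],[3,5],[1,7]} hit by 3; {[5,8],[3,9],[3,10],[7,12]} hit by 8; {[12,13],[12,17]} hit by 13; {[17,19],[18,21],[19,22]} hit by 19; {[22,23],[22,24]} hit by 23.
Points: 3, 8, 13, 19, 23 (5 total).

5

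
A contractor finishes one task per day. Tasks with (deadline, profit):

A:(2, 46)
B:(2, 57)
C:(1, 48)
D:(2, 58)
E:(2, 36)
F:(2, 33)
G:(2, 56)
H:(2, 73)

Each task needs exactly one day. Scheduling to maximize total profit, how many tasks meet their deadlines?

2

Profit order: H=73 D=58 B=57 G=56 C=48 A=46 E=36 F=33
Assign: H→slot 2, D→slot 1, B skipped, G skipped, C skipped, A skipped, E skipped, F skipped.
Slots: [1:D] [2:H]
2 of 8 scheduled.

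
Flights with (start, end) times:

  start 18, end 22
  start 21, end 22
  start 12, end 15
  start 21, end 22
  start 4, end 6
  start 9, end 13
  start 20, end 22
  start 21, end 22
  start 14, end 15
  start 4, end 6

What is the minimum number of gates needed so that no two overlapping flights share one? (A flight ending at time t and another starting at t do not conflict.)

starts: [4, 4, 9, 12, 14, 18, 20, 21, 21, 21]
ends:   [6, 6, 13, 15, 15, 22, 22, 22, 22, 22]
s4→1 s4→2 e6→1 e6→0 s9→1 s12→2 e13→1 s14→2 e15→1 e15→0 s18→1 s20→2 s21→3 s21→4 s21→5  — peak 5.

5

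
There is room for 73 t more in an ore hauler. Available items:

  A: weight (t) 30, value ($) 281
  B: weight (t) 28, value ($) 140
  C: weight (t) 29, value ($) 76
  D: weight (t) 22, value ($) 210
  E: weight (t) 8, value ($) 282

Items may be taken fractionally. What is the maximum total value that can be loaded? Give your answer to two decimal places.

Ratios (sorted): E 35.25, D 9.55, A 9.37, B 5.00, C 2.62
take E (8 @ 282); take D (22 @ 210); take A (30 @ 281); take 13/28 of B → 65.00. Capacity used 73/73.
Total value = 838.00

838.00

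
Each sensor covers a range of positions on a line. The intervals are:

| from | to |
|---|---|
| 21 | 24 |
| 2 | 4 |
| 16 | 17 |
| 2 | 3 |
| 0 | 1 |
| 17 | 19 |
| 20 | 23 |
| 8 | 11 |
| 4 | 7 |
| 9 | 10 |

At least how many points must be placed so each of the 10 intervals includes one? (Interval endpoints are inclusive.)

6

Sort by right endpoint; whenever an interval is uncovered, place a point at its right end.
By right end: [0,1]  [2,3]  [2,4]  [4,7]  [9,10]  [8,11]  [16,17]  [17,19]  [20,23]  [21,24]
[0,1] uncovered → point at 1; [2,3] uncovered → point at 3; [4,7] uncovered → point at 7; [9,10] uncovered → point at 10; [16,17] uncovered → point at 17; [20,23] uncovered → point at 23.
Points: 1, 3, 7, 10, 17, 23 (6 total).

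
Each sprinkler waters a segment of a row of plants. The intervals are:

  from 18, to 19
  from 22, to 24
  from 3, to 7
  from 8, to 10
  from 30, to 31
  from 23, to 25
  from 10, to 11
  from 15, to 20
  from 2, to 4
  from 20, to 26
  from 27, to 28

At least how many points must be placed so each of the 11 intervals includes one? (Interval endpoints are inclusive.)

6

Process intervals by earliest right end; each time one isn't hit yet, stab at its right endpoint.
By right end: [2,4]  [3,7]  [8,10]  [10,11]  [18,19]  [15,20]  [22,24]  [23,25]  [20,26]  [27,28]  [30,31]
[2,4] uncovered → point at 4; [8,10] uncovered → point at 10; [18,19] uncovered → point at 19; [22,24] uncovered → point at 24; [27,28] uncovered → point at 28; [30,31] uncovered → point at 31.
Points: 4, 10, 19, 24, 28, 31 (6 total).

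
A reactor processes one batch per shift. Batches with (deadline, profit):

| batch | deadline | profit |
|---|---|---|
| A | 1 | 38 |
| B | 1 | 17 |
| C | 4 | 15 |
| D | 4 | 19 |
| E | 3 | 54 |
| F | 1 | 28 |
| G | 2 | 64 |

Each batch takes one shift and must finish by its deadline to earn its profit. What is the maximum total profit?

Take jobs in profit order; each goes to the latest open slot no later than its deadline.
Profit order: G=64 E=54 A=38 F=28 D=19 B=17 C=15
Assign: G→slot 2, E→slot 3, A→slot 1, F skipped, D→slot 4, B skipped, C skipped.
Slots: [1:A] [2:G] [3:E] [4:D]
Profit = 38 + 64 + 54 + 19 = 175

175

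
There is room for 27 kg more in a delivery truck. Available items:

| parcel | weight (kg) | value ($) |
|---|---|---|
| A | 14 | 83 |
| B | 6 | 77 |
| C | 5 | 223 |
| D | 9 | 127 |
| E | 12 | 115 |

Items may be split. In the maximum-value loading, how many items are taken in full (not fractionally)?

Sort by value per unit weight and fill in that order.
Ratios (sorted): C 44.60, D 14.11, B 12.83, E 9.58, A 5.93
take C (5 @ 223); take D (9 @ 127); take B (6 @ 77); take 7/12 of E → 67.08. Capacity used 27/27.
3 item(s) taken whole; one partial (take 7/12 of E).

3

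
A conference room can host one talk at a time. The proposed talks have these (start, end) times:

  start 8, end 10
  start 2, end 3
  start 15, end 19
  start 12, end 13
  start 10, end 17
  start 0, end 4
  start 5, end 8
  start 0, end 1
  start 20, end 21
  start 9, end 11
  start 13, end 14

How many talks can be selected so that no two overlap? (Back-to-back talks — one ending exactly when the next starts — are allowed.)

8

By end time: (0,1), (2,3), (0,4), (5,8), (8,10), (9,11), (12,13), (13,14), (10,17), (15,19), (20,21).
Pick (0,1); next start ≥ 1 → (2,3); next start ≥ 3 → (5,8); next start ≥ 8 → (8,10); next start ≥ 10 → (12,13); next start ≥ 13 → (13,14); next start ≥ 14 → (15,19); next start ≥ 19 → (20,21).
Selected 8 talks.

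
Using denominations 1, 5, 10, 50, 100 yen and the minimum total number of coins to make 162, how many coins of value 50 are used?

1

Use the largest denomination that fits, subtract, and repeat.
162 − 1×100→62 − 1×50→12 − 1×10→2 − 2×1→0
Count of 50: 1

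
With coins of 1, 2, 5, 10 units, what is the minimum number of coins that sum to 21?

Use the largest denomination that fits, subtract, and repeat.
21 − 2×10→1 − 1×1→0
Total coins = 2 + 1 = 3

3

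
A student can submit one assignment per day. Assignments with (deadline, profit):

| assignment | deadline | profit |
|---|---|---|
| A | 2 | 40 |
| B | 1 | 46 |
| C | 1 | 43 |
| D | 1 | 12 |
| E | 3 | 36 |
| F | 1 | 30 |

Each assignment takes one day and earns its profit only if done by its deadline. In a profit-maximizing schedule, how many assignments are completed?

Sort by profit descending; place each in the latest free slot ≤ its deadline.
By profit: B(d1,46), C(d1,43), A(d2,40), E(d3,36), F(d1,30), D(d1,12)
B→slot 1; C skipped; A→slot 2; E→slot 3; F skipped; D skipped.
3 of 6 scheduled.

3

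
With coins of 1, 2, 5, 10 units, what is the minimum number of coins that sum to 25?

Use the largest denomination that fits, subtract, and repeat.
25 − 2×10→5 − 1×5→0
Total coins = 2 + 1 = 3

3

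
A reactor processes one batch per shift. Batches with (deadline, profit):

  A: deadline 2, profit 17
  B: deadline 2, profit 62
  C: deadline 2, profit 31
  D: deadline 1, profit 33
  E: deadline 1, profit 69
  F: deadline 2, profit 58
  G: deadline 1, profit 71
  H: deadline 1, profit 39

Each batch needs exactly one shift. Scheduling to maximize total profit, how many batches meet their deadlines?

2

Sort by profit descending; place each in the latest free slot ≤ its deadline.
By profit: G(d1,71), E(d1,69), B(d2,62), F(d2,58), H(d1,39), D(d1,33), C(d2,31), A(d2,17)
G→slot 1; E skipped; B→slot 2; F skipped; H skipped; D skipped; C skipped; A skipped.
2 of 8 scheduled.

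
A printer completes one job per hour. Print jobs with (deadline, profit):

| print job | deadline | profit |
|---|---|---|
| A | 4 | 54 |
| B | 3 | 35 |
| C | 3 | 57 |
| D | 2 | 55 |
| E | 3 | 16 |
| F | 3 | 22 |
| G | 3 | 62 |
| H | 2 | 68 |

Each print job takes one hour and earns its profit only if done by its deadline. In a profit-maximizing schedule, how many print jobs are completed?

Take jobs in profit order; each goes to the latest open slot no later than its deadline.
Profit order: H=68 G=62 C=57 D=55 A=54 B=35 F=22 E=16
Assign: H→slot 2, G→slot 3, C→slot 1, D skipped, A→slot 4, B skipped, F skipped, E skipped.
Slots: [1:C] [2:H] [3:G] [4:A]
4 of 8 scheduled.

4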